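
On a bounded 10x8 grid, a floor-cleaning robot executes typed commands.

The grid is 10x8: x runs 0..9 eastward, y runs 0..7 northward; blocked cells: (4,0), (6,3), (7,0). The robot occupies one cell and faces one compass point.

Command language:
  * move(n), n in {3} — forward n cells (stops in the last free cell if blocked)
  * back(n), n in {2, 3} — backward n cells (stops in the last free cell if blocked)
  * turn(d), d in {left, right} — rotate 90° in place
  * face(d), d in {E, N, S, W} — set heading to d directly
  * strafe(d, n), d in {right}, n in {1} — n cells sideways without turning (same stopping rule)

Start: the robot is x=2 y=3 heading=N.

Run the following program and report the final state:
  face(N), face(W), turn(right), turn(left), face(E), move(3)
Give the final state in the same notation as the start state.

from: x=2 y=3 heading=N
1. face(N) → x=2 y=3 heading=N
2. face(W) → x=2 y=3 heading=W
3. turn(right) → x=2 y=3 heading=N
4. turn(left) → x=2 y=3 heading=W
5. face(E) → x=2 y=3 heading=E
6. move(3) → x=5 y=3 heading=E

x=5 y=3 heading=E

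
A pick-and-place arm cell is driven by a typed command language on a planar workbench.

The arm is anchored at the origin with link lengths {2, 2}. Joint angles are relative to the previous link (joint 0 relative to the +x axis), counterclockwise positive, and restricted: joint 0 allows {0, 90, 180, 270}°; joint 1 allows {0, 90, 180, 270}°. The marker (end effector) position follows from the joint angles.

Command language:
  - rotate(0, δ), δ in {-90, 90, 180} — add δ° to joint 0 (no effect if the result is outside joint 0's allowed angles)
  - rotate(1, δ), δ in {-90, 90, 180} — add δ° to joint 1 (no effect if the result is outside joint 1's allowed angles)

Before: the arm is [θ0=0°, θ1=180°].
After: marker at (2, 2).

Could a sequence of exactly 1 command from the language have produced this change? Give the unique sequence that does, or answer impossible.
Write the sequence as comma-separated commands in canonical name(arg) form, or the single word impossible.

rotate(1, -90)

begin: [θ0=0°, θ1=180°]
1. rotate(1, -90) → [θ0=0°, θ1=90°]
no rival 1-sequence matches.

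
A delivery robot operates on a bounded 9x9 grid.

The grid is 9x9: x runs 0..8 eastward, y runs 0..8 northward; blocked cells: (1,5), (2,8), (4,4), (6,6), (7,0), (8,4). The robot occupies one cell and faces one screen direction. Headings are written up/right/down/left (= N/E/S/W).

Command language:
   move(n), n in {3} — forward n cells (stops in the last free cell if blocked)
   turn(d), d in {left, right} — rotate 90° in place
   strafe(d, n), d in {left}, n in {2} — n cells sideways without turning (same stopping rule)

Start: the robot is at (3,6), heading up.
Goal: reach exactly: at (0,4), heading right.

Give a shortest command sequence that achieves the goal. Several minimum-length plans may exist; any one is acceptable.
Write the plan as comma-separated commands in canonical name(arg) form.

turn(left), move(3), strafe(left, 2), turn(right), turn(right)

start: at (3,6), heading up
t=1 turn(left) ⇒ at (3,6), heading left
t=2 move(3) ⇒ at (0,6), heading left
t=3 strafe(left, 2) ⇒ at (0,4), heading left
t=4 turn(right) ⇒ at (0,4), heading up
t=5 turn(right) ⇒ at (0,4), heading right
nothing shorter than 5 reaches the goal.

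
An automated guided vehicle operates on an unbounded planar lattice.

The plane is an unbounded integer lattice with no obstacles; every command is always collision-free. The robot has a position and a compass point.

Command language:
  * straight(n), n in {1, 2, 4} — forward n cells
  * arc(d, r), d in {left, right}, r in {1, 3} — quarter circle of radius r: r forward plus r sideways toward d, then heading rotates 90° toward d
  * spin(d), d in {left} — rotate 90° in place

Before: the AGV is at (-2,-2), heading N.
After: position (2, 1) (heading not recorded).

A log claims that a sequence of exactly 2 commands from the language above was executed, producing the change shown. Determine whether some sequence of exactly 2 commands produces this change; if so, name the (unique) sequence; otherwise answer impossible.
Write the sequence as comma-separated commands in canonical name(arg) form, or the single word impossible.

key: order matters: swapping arc(right, 3) and straight(1) lands elsewhere
start: at (-2,-2), heading N
step 1 (arc(right, 3)): at (1,1), heading E
step 2 (straight(1)): at (2,1), heading E
all 64 alternatives checked — unique.

arc(right, 3), straight(1)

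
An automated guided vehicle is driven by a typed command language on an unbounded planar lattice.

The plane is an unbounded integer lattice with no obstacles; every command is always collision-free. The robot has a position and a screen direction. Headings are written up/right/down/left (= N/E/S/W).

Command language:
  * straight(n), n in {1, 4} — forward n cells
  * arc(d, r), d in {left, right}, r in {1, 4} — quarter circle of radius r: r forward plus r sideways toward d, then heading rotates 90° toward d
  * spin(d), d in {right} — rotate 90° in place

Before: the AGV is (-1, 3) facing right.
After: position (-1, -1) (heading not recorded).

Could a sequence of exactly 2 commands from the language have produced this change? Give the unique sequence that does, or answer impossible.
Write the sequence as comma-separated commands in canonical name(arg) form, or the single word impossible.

key: order matters: swapping spin(right) and straight(4) lands elsewhere
start: (-1, 3) facing right
1. spin(right) → (-1, 3) facing down
2. straight(4) → (-1, -1) facing down
uniquely the one of 49 2-step routes that fits.

spin(right), straight(4)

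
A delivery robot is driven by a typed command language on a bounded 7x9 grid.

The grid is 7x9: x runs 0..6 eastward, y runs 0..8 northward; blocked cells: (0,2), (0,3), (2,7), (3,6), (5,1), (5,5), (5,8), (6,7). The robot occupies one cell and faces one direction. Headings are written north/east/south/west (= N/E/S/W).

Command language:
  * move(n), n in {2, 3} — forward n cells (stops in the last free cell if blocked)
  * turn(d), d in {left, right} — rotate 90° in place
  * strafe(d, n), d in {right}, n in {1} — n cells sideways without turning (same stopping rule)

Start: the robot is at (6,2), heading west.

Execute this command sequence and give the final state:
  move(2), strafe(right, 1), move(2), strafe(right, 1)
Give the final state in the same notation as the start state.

at (2,4), heading west

from: at (6,2), heading west
t=1 move(2) ⇒ at (4,2), heading west
t=2 strafe(right, 1) ⇒ at (4,3), heading west
t=3 move(2) ⇒ at (2,3), heading west
t=4 strafe(right, 1) ⇒ at (2,4), heading west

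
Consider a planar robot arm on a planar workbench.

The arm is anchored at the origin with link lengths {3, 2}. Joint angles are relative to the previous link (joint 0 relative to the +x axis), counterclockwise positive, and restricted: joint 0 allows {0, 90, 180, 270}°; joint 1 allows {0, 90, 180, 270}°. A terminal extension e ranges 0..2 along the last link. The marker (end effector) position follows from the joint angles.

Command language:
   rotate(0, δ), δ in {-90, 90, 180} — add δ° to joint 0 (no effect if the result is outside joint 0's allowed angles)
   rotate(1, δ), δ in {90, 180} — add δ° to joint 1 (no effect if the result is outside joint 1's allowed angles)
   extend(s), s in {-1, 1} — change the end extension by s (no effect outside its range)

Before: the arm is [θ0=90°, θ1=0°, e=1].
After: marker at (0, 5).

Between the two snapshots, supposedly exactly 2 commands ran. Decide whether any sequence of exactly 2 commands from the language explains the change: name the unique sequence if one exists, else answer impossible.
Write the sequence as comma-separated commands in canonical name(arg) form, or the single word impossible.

t0: [θ0=90°, θ1=0°, e=1]
step 1 (extend(-1)): [θ0=90°, θ1=0°, e=0]
step 2 (extend(-1)): [θ0=90°, θ1=0°, e=0]
uniquely the one of 49 2-step routes that fits.

extend(-1), extend(-1)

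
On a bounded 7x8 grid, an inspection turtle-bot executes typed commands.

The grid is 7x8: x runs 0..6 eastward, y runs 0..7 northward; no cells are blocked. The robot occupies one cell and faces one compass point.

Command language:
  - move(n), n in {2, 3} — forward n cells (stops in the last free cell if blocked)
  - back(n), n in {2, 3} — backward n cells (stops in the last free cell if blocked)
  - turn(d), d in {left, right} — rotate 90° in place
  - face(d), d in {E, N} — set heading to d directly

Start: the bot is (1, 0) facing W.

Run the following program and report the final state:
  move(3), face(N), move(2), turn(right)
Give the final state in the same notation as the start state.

(0, 2) facing E

start: (1, 0) facing W
step 1 (move(3)): (0, 0) facing W
step 2 (face(N)): (0, 0) facing N
step 3 (move(2)): (0, 2) facing N
step 4 (turn(right)): (0, 2) facing E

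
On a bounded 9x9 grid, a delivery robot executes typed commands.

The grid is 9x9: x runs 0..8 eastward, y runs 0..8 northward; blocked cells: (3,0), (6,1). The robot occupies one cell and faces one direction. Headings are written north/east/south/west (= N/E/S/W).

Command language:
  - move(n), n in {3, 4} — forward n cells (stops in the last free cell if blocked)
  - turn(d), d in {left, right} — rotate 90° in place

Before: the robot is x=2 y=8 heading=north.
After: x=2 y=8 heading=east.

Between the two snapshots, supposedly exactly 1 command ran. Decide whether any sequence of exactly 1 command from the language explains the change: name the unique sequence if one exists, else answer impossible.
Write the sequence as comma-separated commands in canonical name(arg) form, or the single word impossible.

turn(right)

key: parked at (2,8) the whole time — nothing moves the robot
initial: x=2 y=8 heading=north
t=1 turn(right) ⇒ x=2 y=8 heading=east
no rival 1-sequence matches.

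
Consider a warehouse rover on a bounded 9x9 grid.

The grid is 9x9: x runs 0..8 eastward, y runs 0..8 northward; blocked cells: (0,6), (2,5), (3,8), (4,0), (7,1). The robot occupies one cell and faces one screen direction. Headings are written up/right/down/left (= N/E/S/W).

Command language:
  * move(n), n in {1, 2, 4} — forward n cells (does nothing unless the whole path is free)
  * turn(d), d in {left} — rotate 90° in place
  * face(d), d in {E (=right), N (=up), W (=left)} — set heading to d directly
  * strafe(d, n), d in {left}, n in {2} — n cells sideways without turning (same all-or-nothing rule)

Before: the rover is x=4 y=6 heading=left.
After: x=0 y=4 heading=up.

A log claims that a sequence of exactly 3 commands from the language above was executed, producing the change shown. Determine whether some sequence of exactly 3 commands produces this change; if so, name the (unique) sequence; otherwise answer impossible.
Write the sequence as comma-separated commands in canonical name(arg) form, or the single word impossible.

key: cell and facing (now N) both changed — the 3 commands mix motion and turning
t0: x=4 y=6 heading=left
1. strafe(left, 2) → x=4 y=4 heading=left
2. move(4) → x=0 y=4 heading=left
3. face(N) → x=0 y=4 heading=up
uniquely the one of 512 3-step routes that fits.

strafe(left, 2), move(4), face(N)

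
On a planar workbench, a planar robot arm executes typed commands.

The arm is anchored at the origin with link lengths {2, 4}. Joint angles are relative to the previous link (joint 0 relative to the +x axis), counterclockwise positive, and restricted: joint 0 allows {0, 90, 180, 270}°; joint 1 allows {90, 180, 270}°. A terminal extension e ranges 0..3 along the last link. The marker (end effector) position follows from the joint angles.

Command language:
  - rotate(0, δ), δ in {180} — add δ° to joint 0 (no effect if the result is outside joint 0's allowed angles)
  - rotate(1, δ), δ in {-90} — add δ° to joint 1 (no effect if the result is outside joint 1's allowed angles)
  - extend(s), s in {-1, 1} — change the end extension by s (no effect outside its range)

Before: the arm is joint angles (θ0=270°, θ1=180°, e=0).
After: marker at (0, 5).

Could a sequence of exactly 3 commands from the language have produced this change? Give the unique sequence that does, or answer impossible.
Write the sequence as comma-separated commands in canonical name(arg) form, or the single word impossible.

start: joint angles (θ0=270°, θ1=180°, e=0)
t=1 extend(1) ⇒ joint angles (θ0=270°, θ1=180°, e=1)
t=2 extend(1) ⇒ joint angles (θ0=270°, θ1=180°, e=2)
t=3 extend(1) ⇒ joint angles (θ0=270°, θ1=180°, e=3)
all 64 alternatives checked — unique.

extend(1), extend(1), extend(1)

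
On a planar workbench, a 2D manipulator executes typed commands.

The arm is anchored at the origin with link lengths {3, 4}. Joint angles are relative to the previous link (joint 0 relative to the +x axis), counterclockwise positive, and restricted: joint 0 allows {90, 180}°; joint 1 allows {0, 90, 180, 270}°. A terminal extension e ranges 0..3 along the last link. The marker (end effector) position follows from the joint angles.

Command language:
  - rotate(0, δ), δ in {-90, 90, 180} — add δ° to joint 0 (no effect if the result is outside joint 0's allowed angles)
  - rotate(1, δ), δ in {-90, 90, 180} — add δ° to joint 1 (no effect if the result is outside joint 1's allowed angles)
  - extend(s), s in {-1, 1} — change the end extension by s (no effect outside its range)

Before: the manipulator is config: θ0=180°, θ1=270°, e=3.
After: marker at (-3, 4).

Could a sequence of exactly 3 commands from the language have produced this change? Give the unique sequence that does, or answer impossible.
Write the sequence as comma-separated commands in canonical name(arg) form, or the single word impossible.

start: config: θ0=180°, θ1=270°, e=3
t=1 extend(-1) ⇒ config: θ0=180°, θ1=270°, e=2
t=2 extend(-1) ⇒ config: θ0=180°, θ1=270°, e=1
t=3 extend(-1) ⇒ config: θ0=180°, θ1=270°, e=0
no other 3-command option fits: unique.

extend(-1), extend(-1), extend(-1)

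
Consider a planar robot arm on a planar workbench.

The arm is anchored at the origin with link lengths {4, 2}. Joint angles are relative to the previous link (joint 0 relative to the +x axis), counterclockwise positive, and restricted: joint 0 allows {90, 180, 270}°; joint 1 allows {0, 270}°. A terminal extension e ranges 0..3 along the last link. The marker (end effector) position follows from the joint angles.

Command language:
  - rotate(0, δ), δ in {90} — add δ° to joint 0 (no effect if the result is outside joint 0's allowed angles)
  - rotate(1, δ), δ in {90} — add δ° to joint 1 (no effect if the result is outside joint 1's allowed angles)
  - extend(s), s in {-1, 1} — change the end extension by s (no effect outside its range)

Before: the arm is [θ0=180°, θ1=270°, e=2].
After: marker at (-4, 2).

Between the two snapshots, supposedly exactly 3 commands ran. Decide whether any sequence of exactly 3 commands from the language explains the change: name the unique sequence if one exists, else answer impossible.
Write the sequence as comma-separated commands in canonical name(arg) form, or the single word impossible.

start: [θ0=180°, θ1=270°, e=2]
step 1 (extend(-1)): [θ0=180°, θ1=270°, e=1]
step 2 (extend(-1)): [θ0=180°, θ1=270°, e=0]
step 3 (extend(-1)): [θ0=180°, θ1=270°, e=0]
all 64 alternatives checked — unique.

extend(-1), extend(-1), extend(-1)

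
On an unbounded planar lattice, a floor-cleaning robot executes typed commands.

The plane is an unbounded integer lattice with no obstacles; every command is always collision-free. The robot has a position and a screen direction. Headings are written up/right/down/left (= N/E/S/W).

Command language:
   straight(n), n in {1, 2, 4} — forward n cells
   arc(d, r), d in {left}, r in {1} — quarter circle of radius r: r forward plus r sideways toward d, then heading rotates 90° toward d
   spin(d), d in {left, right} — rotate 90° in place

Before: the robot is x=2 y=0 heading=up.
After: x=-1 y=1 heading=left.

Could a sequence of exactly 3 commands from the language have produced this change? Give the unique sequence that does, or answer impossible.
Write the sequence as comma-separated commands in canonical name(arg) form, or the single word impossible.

arc(left, 1), straight(1), straight(1)

key: position moved to (-1,1) AND the heading swung to W — translation plus rotation needed
begin: x=2 y=0 heading=up
t=1 arc(left, 1) ⇒ x=1 y=1 heading=left
t=2 straight(1) ⇒ x=0 y=1 heading=left
t=3 straight(1) ⇒ x=-1 y=1 heading=left
no other 3-command option fits: unique.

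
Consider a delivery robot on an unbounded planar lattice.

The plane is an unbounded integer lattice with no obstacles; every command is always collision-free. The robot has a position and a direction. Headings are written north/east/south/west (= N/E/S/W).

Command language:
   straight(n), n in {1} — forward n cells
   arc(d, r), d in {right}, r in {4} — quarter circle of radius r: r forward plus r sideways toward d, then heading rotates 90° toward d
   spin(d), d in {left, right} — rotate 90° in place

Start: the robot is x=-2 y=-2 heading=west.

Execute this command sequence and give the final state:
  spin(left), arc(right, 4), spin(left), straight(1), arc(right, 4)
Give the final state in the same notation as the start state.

begin: x=-2 y=-2 heading=west
[1] after spin(left): x=-2 y=-2 heading=south
[2] after arc(right, 4): x=-6 y=-6 heading=west
[3] after spin(left): x=-6 y=-6 heading=south
[4] after straight(1): x=-6 y=-7 heading=south
[5] after arc(right, 4): x=-10 y=-11 heading=west

x=-10 y=-11 heading=west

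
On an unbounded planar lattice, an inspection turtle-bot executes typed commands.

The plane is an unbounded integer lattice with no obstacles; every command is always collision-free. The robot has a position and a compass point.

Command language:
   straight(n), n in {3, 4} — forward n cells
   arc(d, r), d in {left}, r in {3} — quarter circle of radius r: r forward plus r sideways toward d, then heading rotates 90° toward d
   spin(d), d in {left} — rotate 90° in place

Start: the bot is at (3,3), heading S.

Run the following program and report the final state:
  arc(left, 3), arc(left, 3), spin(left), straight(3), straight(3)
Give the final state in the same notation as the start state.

at (3,3), heading W

begin: at (3,3), heading S
1. arc(left, 3) → at (6,0), heading E
2. arc(left, 3) → at (9,3), heading N
3. spin(left) → at (9,3), heading W
4. straight(3) → at (6,3), heading W
5. straight(3) → at (3,3), heading W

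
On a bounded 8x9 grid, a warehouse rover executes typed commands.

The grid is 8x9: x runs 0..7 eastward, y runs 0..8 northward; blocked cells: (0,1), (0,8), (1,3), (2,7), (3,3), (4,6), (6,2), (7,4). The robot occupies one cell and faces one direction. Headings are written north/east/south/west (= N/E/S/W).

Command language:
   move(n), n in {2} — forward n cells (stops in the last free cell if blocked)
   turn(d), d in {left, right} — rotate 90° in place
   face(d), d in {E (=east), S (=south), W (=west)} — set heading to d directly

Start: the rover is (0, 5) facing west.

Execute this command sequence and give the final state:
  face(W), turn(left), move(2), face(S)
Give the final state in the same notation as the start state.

(0, 3) facing south

initial: (0, 5) facing west
t=1 face(W) ⇒ (0, 5) facing west
t=2 turn(left) ⇒ (0, 5) facing south
t=3 move(2) ⇒ (0, 3) facing south
t=4 face(S) ⇒ (0, 3) facing south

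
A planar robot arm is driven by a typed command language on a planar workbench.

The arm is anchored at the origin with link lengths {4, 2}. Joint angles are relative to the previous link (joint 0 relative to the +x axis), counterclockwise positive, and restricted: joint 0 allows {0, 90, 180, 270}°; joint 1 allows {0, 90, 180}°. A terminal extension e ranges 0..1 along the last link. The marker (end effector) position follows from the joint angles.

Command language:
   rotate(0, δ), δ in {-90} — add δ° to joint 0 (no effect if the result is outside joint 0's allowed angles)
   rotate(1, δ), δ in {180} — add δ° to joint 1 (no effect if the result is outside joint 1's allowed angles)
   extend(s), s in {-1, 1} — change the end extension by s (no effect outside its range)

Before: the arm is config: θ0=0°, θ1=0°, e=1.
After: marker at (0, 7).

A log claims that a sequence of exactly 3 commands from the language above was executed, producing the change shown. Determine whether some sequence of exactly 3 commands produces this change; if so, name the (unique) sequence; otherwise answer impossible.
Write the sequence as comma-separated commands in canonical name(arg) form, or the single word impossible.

begin: config: θ0=0°, θ1=0°, e=1
t=1 rotate(0, -90) ⇒ config: θ0=270°, θ1=0°, e=1
t=2 rotate(0, -90) ⇒ config: θ0=180°, θ1=0°, e=1
t=3 rotate(0, -90) ⇒ config: θ0=90°, θ1=0°, e=1
uniquely the one of 64 3-step routes that fits.

rotate(0, -90), rotate(0, -90), rotate(0, -90)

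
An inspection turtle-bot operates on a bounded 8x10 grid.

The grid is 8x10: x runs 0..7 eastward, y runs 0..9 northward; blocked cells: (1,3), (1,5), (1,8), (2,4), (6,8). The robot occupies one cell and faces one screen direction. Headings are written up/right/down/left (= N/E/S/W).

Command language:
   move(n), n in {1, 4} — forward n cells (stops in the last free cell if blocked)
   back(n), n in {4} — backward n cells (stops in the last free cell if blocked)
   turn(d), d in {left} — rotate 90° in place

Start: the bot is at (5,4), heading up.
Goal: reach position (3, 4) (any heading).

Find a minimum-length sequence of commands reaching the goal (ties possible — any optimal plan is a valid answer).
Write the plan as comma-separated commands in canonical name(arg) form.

t0: at (5,4), heading up
step 1 (turn(left)): at (5,4), heading left
step 2 (move(4)): at (3,4), heading left
nothing shorter than 2 reaches the goal.

turn(left), move(4)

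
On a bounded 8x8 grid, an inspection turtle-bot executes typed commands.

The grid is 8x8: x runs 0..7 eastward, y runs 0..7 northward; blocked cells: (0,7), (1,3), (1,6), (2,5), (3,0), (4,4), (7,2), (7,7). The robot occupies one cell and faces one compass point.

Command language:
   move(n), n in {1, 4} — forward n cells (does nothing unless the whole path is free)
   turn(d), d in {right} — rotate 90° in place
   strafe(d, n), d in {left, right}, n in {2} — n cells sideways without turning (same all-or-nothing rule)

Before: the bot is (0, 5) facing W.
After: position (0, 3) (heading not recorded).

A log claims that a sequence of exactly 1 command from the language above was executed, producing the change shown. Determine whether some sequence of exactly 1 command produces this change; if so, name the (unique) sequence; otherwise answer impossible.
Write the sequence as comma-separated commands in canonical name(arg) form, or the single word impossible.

strafe(left, 2)

t0: (0, 5) facing W
[1] after strafe(left, 2): (0, 3) facing W
no rival 1-sequence matches.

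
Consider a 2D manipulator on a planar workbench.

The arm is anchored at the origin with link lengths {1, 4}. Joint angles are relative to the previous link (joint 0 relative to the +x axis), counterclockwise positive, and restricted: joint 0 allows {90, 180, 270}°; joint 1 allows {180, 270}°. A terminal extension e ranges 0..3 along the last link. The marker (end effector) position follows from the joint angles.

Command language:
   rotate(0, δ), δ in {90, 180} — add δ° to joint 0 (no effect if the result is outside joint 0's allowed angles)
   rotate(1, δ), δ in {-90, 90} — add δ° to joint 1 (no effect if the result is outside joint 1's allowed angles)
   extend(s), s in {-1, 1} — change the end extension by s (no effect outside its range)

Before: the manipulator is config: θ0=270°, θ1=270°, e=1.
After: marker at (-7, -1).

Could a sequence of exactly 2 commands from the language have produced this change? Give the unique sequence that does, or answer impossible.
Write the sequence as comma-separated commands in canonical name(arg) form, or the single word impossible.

t0: config: θ0=270°, θ1=270°, e=1
t=1 extend(1) ⇒ config: θ0=270°, θ1=270°, e=2
t=2 extend(1) ⇒ config: θ0=270°, θ1=270°, e=3
all 36 alternatives checked — unique.

extend(1), extend(1)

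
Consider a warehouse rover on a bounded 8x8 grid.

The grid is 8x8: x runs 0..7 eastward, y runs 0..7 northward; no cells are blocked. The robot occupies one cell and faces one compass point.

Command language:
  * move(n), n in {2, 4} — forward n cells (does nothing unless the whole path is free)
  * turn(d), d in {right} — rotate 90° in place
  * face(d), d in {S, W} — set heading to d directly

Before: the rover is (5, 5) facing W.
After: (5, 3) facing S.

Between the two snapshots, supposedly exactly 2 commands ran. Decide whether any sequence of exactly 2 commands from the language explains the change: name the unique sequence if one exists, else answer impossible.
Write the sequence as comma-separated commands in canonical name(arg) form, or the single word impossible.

face(S), move(2)

key: running move(2) before face(S) would end elsewhere — order is forced
start: (5, 5) facing W
t=1 face(S) ⇒ (5, 5) facing S
t=2 move(2) ⇒ (5, 3) facing S
no other 2-command option fits: unique.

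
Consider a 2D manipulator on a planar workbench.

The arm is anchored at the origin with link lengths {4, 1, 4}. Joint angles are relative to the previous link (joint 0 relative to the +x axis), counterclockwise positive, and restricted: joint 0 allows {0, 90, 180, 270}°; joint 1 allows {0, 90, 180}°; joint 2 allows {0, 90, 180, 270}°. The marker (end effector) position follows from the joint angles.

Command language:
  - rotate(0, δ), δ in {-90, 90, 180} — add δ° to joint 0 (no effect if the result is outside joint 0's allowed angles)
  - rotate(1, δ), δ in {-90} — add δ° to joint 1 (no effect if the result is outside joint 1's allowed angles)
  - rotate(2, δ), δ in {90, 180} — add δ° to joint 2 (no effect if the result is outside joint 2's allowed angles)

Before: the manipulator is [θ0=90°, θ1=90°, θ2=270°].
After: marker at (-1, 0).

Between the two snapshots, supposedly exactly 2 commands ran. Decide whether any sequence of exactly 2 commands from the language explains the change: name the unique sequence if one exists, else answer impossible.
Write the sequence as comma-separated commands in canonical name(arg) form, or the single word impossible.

rotate(2, 90), rotate(2, 90)

initial: [θ0=90°, θ1=90°, θ2=270°]
t=1 rotate(2, 90) ⇒ [θ0=90°, θ1=90°, θ2=0°]
t=2 rotate(2, 90) ⇒ [θ0=90°, θ1=90°, θ2=90°]
all 36 alternatives checked — unique.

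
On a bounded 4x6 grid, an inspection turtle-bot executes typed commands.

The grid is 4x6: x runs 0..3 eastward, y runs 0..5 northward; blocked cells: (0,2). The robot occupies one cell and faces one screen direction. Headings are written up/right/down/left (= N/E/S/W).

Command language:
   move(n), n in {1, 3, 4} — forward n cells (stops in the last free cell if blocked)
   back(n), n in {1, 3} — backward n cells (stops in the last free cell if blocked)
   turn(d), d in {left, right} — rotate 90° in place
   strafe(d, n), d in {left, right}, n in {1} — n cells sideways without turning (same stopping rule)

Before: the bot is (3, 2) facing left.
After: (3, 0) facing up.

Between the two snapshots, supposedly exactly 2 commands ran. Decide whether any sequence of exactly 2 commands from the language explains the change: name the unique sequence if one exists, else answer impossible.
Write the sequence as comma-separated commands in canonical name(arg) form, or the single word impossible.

key: order matters: swapping turn(right) and back(3) lands elsewhere
initial: (3, 2) facing left
[1] after turn(right): (3, 2) facing up
[2] after back(3): (3, 0) facing up
uniquely the one of 81 2-step routes that fits.

turn(right), back(3)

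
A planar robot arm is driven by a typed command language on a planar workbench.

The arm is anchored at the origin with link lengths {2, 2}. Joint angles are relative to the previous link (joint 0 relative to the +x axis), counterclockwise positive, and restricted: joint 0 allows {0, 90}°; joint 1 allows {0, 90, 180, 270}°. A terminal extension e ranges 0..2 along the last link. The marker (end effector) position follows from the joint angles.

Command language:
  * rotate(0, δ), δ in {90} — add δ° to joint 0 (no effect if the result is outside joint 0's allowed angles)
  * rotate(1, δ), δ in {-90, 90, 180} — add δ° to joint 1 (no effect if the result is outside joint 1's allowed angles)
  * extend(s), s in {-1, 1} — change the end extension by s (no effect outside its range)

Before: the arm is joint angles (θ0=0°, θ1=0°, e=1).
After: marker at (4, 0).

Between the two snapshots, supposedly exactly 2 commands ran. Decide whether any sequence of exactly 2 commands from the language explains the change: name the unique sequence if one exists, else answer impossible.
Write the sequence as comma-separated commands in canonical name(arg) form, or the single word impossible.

extend(-1), extend(-1)

begin: joint angles (θ0=0°, θ1=0°, e=1)
step 1 (extend(-1)): joint angles (θ0=0°, θ1=0°, e=0)
step 2 (extend(-1)): joint angles (θ0=0°, θ1=0°, e=0)
uniquely the one of 36 2-step routes that fits.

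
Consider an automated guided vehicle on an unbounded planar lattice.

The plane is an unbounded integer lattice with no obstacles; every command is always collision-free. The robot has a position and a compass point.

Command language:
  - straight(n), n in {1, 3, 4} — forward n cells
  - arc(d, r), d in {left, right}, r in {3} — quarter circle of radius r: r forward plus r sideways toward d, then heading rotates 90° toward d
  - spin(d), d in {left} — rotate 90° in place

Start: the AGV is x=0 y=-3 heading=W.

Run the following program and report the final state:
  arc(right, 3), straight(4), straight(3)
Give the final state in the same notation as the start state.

x=-3 y=7 heading=N

from: x=0 y=-3 heading=W
step 1 (arc(right, 3)): x=-3 y=0 heading=N
step 2 (straight(4)): x=-3 y=4 heading=N
step 3 (straight(3)): x=-3 y=7 heading=N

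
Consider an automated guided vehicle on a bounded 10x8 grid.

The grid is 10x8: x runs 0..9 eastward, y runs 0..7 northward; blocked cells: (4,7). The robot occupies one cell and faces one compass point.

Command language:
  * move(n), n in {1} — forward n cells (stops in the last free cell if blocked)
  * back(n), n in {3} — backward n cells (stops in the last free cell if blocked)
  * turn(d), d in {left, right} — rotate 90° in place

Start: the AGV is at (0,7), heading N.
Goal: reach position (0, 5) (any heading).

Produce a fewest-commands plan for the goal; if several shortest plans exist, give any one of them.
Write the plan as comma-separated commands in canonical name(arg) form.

start: at (0,7), heading N
1. back(3) → at (0,4), heading N
2. move(1) → at (0,5), heading N
nothing shorter than 2 reaches the goal.

back(3), move(1)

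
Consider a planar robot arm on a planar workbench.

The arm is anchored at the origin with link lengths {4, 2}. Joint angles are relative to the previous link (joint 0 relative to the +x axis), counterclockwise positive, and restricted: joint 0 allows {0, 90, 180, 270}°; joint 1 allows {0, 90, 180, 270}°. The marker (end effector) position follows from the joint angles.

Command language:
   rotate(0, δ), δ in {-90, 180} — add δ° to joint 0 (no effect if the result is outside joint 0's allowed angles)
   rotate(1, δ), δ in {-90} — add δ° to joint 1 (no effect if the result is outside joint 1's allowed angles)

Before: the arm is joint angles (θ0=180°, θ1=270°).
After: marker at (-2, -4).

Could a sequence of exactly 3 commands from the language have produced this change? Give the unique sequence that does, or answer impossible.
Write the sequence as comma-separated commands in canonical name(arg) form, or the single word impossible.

rotate(0, -90), rotate(0, -90), rotate(0, -90)

start: joint angles (θ0=180°, θ1=270°)
[1] after rotate(0, -90): joint angles (θ0=90°, θ1=270°)
[2] after rotate(0, -90): joint angles (θ0=0°, θ1=270°)
[3] after rotate(0, -90): joint angles (θ0=270°, θ1=270°)
all 27 alternatives checked — unique.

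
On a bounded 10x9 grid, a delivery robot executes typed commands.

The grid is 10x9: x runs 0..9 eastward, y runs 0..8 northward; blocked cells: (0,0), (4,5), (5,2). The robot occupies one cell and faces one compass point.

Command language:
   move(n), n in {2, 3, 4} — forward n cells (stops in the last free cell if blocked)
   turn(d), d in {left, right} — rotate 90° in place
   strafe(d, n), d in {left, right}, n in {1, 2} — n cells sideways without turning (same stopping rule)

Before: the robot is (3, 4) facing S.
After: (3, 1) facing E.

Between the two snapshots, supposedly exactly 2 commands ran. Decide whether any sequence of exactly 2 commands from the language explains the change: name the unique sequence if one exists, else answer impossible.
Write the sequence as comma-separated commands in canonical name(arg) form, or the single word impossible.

move(3), turn(left)

key: cell and facing (now E) both changed — the 2 commands mix motion and turning
t0: (3, 4) facing S
[1] after move(3): (3, 1) facing S
[2] after turn(left): (3, 1) facing E
no other 2-command option fits: unique.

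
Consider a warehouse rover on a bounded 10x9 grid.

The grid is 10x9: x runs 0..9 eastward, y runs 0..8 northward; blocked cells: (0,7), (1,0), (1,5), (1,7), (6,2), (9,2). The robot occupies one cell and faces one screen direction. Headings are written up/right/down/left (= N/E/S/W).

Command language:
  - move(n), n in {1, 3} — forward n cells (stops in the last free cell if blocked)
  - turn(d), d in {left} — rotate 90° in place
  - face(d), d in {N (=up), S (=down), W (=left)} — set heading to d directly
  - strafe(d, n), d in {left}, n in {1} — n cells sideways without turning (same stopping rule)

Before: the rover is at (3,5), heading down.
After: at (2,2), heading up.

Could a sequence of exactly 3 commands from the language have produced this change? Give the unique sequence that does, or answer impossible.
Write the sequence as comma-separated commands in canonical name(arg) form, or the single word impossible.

key: order matters: swapping move(3) and strafe(left, 1) lands elsewhere
initial: at (3,5), heading down
[1] after move(3): at (3,2), heading down
[2] after face(N): at (3,2), heading up
[3] after strafe(left, 1): at (2,2), heading up
uniquely the one of 343 3-step routes that fits.

move(3), face(N), strafe(left, 1)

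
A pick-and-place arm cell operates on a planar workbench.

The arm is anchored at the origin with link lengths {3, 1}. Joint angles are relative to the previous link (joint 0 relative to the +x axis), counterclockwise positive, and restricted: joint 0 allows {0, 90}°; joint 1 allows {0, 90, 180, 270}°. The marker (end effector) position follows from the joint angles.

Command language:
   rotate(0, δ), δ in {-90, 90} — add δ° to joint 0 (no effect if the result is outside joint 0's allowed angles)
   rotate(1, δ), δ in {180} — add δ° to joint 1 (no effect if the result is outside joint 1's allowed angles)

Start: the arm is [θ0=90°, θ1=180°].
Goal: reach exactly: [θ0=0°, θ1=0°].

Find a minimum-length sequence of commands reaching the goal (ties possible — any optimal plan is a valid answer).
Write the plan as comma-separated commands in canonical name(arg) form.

rotate(1, 180), rotate(0, -90)

from: [θ0=90°, θ1=180°]
1. rotate(1, 180) → [θ0=90°, θ1=0°]
2. rotate(0, -90) → [θ0=0°, θ1=0°]
shorter routes all fall short; 2 is best.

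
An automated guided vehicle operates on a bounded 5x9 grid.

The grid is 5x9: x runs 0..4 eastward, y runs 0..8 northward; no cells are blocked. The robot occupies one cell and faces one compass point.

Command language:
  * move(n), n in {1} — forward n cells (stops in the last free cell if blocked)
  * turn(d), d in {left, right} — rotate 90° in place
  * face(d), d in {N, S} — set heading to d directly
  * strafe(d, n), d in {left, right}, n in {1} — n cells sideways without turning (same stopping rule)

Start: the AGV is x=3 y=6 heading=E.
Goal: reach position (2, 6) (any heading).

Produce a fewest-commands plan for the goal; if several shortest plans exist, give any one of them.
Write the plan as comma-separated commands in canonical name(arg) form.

face(S), strafe(right, 1)

from: x=3 y=6 heading=E
t=1 face(S) ⇒ x=3 y=6 heading=S
t=2 strafe(right, 1) ⇒ x=2 y=6 heading=S
minimal: 2 command(s), checked below 2.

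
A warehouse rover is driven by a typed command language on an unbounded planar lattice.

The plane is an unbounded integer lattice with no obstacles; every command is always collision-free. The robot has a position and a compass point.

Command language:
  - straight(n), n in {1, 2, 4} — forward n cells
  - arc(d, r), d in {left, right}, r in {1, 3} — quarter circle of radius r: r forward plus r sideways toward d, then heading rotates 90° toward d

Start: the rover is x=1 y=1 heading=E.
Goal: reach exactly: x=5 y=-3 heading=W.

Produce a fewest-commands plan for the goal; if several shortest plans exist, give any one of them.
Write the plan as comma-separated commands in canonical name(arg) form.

straight(2), arc(right, 3), arc(right, 1)

start: x=1 y=1 heading=E
t=1 straight(2) ⇒ x=3 y=1 heading=E
t=2 arc(right, 3) ⇒ x=6 y=-2 heading=S
t=3 arc(right, 1) ⇒ x=5 y=-3 heading=W
nothing shorter than 3 reaches the goal.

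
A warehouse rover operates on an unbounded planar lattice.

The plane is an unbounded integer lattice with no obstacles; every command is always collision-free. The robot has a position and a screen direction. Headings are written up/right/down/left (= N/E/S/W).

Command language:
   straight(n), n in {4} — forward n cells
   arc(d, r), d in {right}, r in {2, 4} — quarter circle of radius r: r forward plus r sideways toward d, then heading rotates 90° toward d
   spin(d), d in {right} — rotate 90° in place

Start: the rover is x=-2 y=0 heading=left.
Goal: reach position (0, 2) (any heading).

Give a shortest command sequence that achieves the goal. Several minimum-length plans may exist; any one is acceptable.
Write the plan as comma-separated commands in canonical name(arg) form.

spin(right), arc(right, 2)

initial: x=-2 y=0 heading=left
step 1 (spin(right)): x=-2 y=0 heading=up
step 2 (arc(right, 2)): x=0 y=2 heading=right
nothing shorter than 2 reaches the goal.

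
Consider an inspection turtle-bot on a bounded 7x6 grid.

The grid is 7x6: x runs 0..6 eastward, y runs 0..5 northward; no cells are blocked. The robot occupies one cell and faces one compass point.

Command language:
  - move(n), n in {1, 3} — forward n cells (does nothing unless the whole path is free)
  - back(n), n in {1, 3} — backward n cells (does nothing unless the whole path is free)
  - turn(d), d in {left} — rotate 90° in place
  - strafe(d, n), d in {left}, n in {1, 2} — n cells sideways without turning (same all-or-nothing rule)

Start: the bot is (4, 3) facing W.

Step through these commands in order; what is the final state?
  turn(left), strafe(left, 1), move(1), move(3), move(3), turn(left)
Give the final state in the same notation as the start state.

(5, 2) facing E

t0: (4, 3) facing W
[1] after turn(left): (4, 3) facing S
[2] after strafe(left, 1): (5, 3) facing S
[3] after move(1): (5, 2) facing S
[4] after move(3): (5, 2) facing S
[5] after move(3): (5, 2) facing S
[6] after turn(left): (5, 2) facing E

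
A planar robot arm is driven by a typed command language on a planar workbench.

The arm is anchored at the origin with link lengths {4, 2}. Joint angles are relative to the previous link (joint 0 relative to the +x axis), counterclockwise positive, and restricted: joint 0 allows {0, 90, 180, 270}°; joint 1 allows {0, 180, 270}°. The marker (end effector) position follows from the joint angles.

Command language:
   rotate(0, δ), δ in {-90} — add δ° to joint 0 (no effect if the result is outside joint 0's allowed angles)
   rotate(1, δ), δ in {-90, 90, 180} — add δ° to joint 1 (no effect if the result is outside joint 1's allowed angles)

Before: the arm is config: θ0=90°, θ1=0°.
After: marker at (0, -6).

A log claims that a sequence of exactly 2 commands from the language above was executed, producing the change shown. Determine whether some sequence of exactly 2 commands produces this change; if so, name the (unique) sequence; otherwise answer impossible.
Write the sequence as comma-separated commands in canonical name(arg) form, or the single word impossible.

rotate(0, -90), rotate(0, -90)

start: config: θ0=90°, θ1=0°
t=1 rotate(0, -90) ⇒ config: θ0=0°, θ1=0°
t=2 rotate(0, -90) ⇒ config: θ0=270°, θ1=0°
no other 2-command option fits: unique.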